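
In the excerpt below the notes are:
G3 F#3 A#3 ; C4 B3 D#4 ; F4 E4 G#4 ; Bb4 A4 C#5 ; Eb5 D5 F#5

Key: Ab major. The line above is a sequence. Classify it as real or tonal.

Each cell has the same semitone pattern (-1, 4) — intervals are preserved exactly.
And F#3 lies outside Ab major, so the sequence is real rather than tonal.

real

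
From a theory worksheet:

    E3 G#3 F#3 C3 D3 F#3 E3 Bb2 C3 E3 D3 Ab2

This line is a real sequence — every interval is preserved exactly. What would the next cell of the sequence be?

Bb2 D3 C3 Gb2

Taking 4-note groups, the heads are E3, D3, C3: the pattern moves down a 2nd.
Statement 4 starts on Bb2 and keeps the same exact contour: Bb2 D3 C3 Gb2.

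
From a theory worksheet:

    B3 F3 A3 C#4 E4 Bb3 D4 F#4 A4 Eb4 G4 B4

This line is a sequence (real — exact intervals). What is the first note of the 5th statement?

Unit = 4 notes; the statements start on B3, E4, A4, moving up a 4th each time.
Extending the heads up a 4th: D5 → G5.

G5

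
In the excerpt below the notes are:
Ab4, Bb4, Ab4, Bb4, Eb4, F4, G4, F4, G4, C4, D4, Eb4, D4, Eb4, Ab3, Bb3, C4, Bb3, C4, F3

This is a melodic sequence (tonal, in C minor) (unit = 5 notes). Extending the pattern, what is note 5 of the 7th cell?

G2

The unit is 5 notes. Position-5 pitches of the 4 shown cells: Eb4, C4, Ab3, F3.
Each moves down a 3rd. Continuing: D3 → Bb2 → G2.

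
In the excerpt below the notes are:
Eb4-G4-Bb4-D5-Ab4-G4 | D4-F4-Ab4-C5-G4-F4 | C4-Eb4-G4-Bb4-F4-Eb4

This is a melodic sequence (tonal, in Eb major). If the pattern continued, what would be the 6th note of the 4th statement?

D4

With 6-note cells, note 6 of each statement runs G4, F4, Eb4.
One more down a 2nd gives D4.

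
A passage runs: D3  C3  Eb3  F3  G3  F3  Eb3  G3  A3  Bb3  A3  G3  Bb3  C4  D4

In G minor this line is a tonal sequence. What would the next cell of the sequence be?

The 5-note cells begin on D3, F3, A3 — each up a 3rd from the last.
Statement 4 starts on C4 and keeps the same diatonic contour: C4 Bb3 D4 Eb4 F4.

C4 Bb3 D4 Eb4 F4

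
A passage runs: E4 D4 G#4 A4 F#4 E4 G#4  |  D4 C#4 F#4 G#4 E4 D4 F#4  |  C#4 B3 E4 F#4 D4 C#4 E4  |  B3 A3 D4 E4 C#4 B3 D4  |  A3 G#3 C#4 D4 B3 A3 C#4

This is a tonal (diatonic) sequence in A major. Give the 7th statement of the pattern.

F#3 E3 A3 B3 G#3 F#3 A3

With a 7-note motive the entries are E4, D4, C#4, B3, A3, each down a 2nd from the previous.
Continuing the starts: G#3 → F#3.
So cell 7 is F#3 E3 A3 B3 G#3 F#3 A3.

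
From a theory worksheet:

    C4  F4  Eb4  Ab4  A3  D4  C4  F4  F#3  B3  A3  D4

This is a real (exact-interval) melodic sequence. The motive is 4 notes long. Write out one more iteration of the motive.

With a 4-note motive the entries are C4, A3, F#3, each down a 3rd from the previous.
From D#3 the exact shape gives D#3 G#3 F#3 B3.

D#3 G#3 F#3 B3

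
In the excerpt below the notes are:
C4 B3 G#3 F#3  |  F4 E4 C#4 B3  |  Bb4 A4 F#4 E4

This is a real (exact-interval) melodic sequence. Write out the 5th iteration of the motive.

Taking 4-note groups, the heads are C4, F4, Bb4: the pattern moves up a 4th.
Carrying on: Eb5 → Ab5.
Statement 5 starts on Ab5 and keeps the same exact contour: Ab5 G5 E5 D5.

Ab5 G5 E5 D5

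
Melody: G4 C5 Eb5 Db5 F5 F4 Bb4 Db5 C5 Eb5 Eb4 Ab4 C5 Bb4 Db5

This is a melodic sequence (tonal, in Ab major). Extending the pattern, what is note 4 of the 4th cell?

The unit is 5 notes. Position-4 pitches of the 3 shown cells: Db5, C5, Bb4.
One more down a 2nd gives Ab4.

Ab4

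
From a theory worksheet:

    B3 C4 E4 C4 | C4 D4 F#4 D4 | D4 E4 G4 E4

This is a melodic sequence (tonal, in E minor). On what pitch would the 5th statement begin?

F#4

With a 4-note motive the entries are B3, C4, D4, each up a 2nd from the previous.
Extending the heads up a 2nd: E4 → F#4.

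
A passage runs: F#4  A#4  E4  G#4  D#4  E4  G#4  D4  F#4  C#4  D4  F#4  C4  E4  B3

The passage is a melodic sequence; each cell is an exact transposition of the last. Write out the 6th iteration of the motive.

Unit = 5 notes; the statements start on F#4, E4, D4, moving down a 2nd each time.
Carrying on: C4 → Bb3 → Ab3.
Statement 6 starts on Ab3 and keeps the same exact contour: Ab3 C4 Gb3 Bb3 F3.

Ab3 C4 Gb3 Bb3 F3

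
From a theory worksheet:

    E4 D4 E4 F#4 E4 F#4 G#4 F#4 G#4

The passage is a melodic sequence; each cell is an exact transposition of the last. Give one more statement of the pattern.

Taking 3-note groups, the heads are E4, F#4, G#4: the pattern moves up a 2nd.
Statement 4 starts on A#4 and keeps the same exact contour: A#4 G#4 A#4.

A#4 G#4 A#4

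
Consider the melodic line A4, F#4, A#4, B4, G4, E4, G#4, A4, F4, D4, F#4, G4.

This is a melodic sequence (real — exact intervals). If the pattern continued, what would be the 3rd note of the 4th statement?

E4

With 4-note cells, note 3 of each statement runs A#4, G#4, F#4.
From F#4, down a 2nd gives E4.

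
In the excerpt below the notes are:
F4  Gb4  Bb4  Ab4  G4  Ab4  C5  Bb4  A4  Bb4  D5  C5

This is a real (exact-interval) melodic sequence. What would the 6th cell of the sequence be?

The 4-note cells begin on F4, G4, A4 — each up a 2nd from the last.
Continuing the starts: B4 → C#5 → D#5.
Statement 6 starts on D#5 and keeps the same exact contour: D#5 E5 G#5 F#5.

D#5 E5 G#5 F#5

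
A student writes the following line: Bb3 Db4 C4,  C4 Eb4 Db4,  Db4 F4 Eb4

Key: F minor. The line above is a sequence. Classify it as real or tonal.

tonal

Every note is diatonic to F minor.
Cell 1 has -1 semitones from note 2 to 3, but cell 2 has -2 — the interval quality changes while the contour stays the same, which is the hallmark of a tonal sequence.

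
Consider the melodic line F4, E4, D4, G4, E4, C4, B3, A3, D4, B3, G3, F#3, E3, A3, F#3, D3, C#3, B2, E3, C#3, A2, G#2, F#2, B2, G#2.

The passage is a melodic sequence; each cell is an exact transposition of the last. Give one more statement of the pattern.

The 5-note cells begin on F4, C4, G3, D3, A2 — each down a 4th from the last.
So cell 6 is E2 D#2 C#2 F#2 D#2.

E2 D#2 C#2 F#2 D#2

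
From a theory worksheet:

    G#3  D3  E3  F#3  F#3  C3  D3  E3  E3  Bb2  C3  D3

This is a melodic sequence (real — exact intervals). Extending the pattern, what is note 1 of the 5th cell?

The unit is 4 notes. Position-1 pitches of the 3 shown cells: G#3, F#3, E3.
Carrying that down a 2nd forward: D3 → C3.

C3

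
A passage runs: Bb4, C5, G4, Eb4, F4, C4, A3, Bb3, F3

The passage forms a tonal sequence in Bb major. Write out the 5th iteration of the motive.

G2 A2 Eb2

Taking 3-note groups, the heads are Bb4, Eb4, A3: the pattern moves down a 5th.
Carrying on: D3 → G2.
From G2 the diatonic shape gives G2 A2 Eb2.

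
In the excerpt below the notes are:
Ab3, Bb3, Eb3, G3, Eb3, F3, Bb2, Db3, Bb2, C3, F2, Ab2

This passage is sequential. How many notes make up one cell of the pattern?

12 notes total. Splitting into 3 groups of 4:
Ab3 Bb3 Eb3 G3 | Eb3 F3 Bb2 Db3 | Bb2 C3 F2 Ab2
That's a consistent down a 4th shift per cell, and no other grouping gives one.

4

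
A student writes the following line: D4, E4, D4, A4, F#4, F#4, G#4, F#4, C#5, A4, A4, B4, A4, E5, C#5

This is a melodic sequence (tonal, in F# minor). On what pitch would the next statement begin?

With a 5-note motive the entries are D4, F#4, A4, each up a 3rd from the previous.
One more step up a 3rd gives C#5.

C#5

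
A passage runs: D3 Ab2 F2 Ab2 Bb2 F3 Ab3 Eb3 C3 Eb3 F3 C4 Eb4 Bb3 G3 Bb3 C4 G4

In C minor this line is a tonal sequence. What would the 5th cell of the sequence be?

Unit = 6 notes; the statements start on D3, Ab3, Eb4, moving up a 5th each time.
Extending up a 5th: Bb4 → F5.
Statement 5 starts on F5 and keeps the same diatonic contour: F5 C5 Ab4 C5 D5 Ab5.

F5 C5 Ab4 C5 D5 Ab5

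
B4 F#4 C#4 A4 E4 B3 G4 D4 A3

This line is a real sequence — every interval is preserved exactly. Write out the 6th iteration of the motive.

Taking 3-note groups, the heads are B4, A4, G4: the pattern moves down a 2nd.
Extending down a 2nd: F4 → Eb4 → Db4.
So cell 6 is Db4 Ab3 Eb3.

Db4 Ab3 Eb3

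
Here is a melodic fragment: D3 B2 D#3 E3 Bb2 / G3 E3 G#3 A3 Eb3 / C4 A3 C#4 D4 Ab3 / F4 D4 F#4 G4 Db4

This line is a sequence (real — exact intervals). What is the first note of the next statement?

The 5-note cells begin on D3, G3, C4, F4 — each up a 4th from the last.
The next head, up a 4th from F4, is Bb4.

Bb4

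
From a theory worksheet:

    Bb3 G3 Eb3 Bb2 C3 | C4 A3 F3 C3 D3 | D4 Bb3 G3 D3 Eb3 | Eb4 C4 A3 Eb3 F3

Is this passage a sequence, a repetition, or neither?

sequence

Each 5-note cell is the previous one transposed up a 2nd.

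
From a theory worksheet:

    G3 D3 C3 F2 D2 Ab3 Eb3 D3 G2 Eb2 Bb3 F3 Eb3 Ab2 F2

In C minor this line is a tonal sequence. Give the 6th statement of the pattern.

Taking 5-note groups, the heads are G3, Ab3, Bb3: the pattern moves up a 2nd.
Continuing the starts: C4 → D4 → Eb4.
From Eb4 the diatonic shape gives Eb4 Bb3 Ab3 D3 Bb2.

Eb4 Bb3 Ab3 D3 Bb2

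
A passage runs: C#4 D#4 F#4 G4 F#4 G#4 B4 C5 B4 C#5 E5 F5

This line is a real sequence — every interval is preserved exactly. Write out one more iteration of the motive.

Unit = 4 notes; the statements start on C#4, F#4, B4, moving up a 4th each time.
So cell 4 is E5 F#5 A5 Bb5.

E5 F#5 A5 Bb5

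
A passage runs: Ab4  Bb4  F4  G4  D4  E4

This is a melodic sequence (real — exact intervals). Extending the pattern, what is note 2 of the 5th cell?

The unit is 2 notes. Position-2 pitches of the 3 shown cells: Bb4, G4, E4.
Extending down a 3rd: C#4 → A#3.

A#3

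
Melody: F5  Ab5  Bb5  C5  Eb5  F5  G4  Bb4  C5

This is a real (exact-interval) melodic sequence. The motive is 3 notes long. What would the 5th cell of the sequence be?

Taking 3-note groups, the heads are F5, C5, G4: the pattern moves down a 4th.
Continuing the starts: D4 → A3.
Statement 5 starts on A3 and keeps the same exact contour: A3 C4 D4.

A3 C4 D4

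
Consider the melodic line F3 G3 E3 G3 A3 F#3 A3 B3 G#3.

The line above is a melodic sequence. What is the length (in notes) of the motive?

3

There are 9 notes; a 3-note unit gives 3 cells:
F3 G3 E3 | G3 A3 F#3 | A3 B3 G#3
Every group is a transposition up a 2nd of the one before; no shorter unit works.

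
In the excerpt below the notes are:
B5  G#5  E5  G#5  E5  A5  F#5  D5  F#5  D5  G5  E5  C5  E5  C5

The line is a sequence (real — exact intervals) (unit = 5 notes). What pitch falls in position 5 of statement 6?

The unit is 5 notes. Position-5 pitches of the 3 shown cells: E5, D5, C5.
Extending down a 2nd: Bb4 → Ab4 → Gb4.

Gb4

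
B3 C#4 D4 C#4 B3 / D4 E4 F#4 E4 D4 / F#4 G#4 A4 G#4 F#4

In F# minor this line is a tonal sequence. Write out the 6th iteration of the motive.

E5 F#5 G#5 F#5 E5

With a 5-note motive the entries are B3, D4, F#4, each up a 3rd from the previous.
Continuing the starts: A4 → C#5 → E5.
From E5 the diatonic shape gives E5 F#5 G#5 F#5 E5.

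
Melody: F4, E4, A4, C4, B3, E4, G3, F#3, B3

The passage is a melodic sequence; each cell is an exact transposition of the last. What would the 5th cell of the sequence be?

A2 G#2 C#3

With a 3-note motive the entries are F4, C4, G3, each down a 4th from the previous.
Carrying on: D3 → A2.
From A2 the exact shape gives A2 G#2 C#3.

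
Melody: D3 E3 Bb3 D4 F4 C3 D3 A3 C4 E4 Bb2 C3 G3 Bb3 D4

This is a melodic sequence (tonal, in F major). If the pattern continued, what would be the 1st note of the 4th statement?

A2

With 5-note cells, note 1 of each statement runs D3, C3, Bb2.
One more down a 2nd gives A2.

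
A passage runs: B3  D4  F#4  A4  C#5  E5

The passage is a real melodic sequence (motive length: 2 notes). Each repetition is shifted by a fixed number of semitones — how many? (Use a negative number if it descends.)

The 2-note cells begin on B3, F#4, C#5 — each up a 5th from the last.
B3→F#4 is 66 − 59 = 7 semitones.

7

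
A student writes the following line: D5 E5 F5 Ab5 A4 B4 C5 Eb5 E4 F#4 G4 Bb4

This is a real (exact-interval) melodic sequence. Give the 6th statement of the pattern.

Unit = 4 notes; the statements start on D5, A4, E4, moving down a 4th each time.
Carrying on: B3 → F#3 → C#3.
From C#3 the exact shape gives C#3 D#3 E3 G3.

C#3 D#3 E3 G3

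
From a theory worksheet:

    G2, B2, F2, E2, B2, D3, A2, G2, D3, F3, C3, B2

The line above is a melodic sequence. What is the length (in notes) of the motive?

4

Try groups of 4 (3 cells in 12 notes):
G2 B2 F2 E2 | B2 D3 A2 G2 | D3 F3 C3 B2
Each cell is the previous one up a 3rd — so the unit is 4 notes.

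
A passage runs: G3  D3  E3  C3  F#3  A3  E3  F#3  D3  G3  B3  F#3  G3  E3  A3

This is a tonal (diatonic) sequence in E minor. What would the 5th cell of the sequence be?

Taking 5-note groups, the heads are G3, A3, B3: the pattern moves up a 2nd.
Carrying on: C4 → D4.
So cell 5 is D4 A3 B3 G3 C4.

D4 A3 B3 G3 C4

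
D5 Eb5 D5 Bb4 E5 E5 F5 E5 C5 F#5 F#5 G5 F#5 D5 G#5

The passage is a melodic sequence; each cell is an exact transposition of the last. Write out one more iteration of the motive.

Unit = 5 notes; the statements start on D5, E5, F#5, moving up a 2nd each time.
From G#5 the exact shape gives G#5 A5 G#5 E5 A#5.

G#5 A5 G#5 E5 A#5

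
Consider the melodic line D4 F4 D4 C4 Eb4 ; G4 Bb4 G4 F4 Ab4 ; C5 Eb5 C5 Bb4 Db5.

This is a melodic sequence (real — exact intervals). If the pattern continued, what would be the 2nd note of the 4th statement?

Ab5

The unit is 5 notes. Position-2 pitches of the 3 shown cells: F4, Bb4, Eb5.
From Eb5, up a 4th gives Ab5.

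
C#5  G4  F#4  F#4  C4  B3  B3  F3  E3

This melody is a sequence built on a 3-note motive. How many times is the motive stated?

3

9 notes in groups of 3 gives 9/3 = 3 statements.
Starts: C#5, F#4, B3 — each down a 5th.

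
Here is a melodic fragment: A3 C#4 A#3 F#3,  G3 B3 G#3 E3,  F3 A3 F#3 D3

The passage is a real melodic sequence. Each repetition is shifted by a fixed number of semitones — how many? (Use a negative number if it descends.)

The 4-note cells begin on A3, G3, F3 — each down a 2nd from the last.
A3 to G3 spans -2 semitones.

-2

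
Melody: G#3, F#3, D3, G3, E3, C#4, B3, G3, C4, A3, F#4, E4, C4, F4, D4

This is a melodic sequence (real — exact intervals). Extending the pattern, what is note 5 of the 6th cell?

With 5-note cells, note 5 of each statement runs E3, A3, D4.
Each moves up a 4th. Continuing: G4 → C5 → F5.

F5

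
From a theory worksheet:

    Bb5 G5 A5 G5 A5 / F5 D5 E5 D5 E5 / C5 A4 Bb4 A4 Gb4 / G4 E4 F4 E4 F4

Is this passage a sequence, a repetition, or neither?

neither

Note 5 of cell 3 is Gb4; if this were a sequence it would be Bb4. No unit length gives a consistent transposition pattern.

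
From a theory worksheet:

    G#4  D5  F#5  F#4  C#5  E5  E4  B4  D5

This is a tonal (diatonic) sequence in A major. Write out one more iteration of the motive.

Taking 3-note groups, the heads are G#4, F#4, E4: the pattern moves down a 2nd.
From D4 the diatonic shape gives D4 A4 C#5.

D4 A4 C#5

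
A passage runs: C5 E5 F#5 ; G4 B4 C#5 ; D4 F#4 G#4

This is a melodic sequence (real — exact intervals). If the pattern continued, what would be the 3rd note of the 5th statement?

With 3-note cells, note 3 of each statement runs F#5, C#5, G#4.
Each moves down a 4th. Continuing: D#4 → A#3.

A#3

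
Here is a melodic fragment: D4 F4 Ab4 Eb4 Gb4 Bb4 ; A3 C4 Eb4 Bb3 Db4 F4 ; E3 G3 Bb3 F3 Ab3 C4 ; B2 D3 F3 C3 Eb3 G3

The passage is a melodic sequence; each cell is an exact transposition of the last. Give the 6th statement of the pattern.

The 6-note cells begin on D4, A3, E3, B2 — each down a 4th from the last.
Extending down a 4th: F#2 → C#2.
From C#2 the exact shape gives C#2 E2 G2 D2 F2 A2.

C#2 E2 G2 D2 F2 A2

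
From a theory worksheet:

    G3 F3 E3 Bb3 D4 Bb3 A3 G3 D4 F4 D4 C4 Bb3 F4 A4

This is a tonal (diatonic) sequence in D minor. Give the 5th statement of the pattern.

A4 G4 F4 C5 E5

The 5-note cells begin on G3, Bb3, D4 — each up a 3rd from the last.
Continuing the starts: F4 → A4.
Statement 5 starts on A4 and keeps the same diatonic contour: A4 G4 F4 C5 E5.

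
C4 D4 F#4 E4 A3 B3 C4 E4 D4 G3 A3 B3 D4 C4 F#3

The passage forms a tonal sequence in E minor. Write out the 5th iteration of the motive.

The 5-note cells begin on C4, B3, A3 — each down a 2nd from the last.
Extending down a 2nd: G3 → F#3.
Statement 5 starts on F#3 and keeps the same diatonic contour: F#3 G3 B3 A3 D3.

F#3 G3 B3 A3 D3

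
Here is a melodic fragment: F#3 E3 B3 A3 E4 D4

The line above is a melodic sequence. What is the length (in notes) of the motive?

There are 6 notes; a 2-note unit gives 3 cells:
F#3 E3 | B3 A3 | E4 D4
Every group is a transposition up a 4th of the one before; no shorter unit works.

2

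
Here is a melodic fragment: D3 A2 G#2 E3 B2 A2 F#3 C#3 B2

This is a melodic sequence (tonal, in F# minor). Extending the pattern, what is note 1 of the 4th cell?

G#3

Grouping in 3s, the 1st note of each cell is D3, E3, F#3.
One more up a 2nd gives G#3.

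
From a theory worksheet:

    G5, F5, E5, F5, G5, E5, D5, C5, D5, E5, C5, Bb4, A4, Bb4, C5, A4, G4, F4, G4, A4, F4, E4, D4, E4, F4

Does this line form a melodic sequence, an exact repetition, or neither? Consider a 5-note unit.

sequence

Each 5-note cell is the previous one transposed down a 3rd.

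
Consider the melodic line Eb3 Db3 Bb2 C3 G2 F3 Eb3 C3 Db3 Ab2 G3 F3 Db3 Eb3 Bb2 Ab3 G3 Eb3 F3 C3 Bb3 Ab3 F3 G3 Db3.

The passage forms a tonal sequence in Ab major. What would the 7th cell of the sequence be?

Unit = 5 notes; the statements start on Eb3, F3, G3, Ab3, Bb3, moving up a 2nd each time.
Continuing the starts: C4 → Db4.
So cell 7 is Db4 C4 Ab3 Bb3 F3.

Db4 C4 Ab3 Bb3 F3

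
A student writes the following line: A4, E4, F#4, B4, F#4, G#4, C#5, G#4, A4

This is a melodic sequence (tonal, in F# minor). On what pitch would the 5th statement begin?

With a 3-note motive the entries are A4, B4, C#5, each up a 2nd from the previous.
Extending the heads up a 2nd: D5 → E5.

E5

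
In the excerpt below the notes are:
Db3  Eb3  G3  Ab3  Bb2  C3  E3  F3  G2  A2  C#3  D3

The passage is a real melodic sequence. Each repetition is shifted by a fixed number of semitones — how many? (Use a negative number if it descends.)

-3

The 4-note cells begin on Db3, Bb2, G2 — each down a 3rd from the last.
Db3 to Bb2 spans -3 semitones.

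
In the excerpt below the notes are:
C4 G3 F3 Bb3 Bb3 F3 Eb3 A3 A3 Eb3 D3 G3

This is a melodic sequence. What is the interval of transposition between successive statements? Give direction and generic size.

Taking 4-note groups, the heads are C4, Bb3, A3: the pattern moves down a 2nd.
C4 to Bb3 is down a 2nd.

down a 2nd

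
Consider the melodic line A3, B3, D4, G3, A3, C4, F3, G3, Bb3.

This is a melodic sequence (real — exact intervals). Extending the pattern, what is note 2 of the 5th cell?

Eb3

The unit is 3 notes. Position-2 pitches of the 3 shown cells: B3, A3, G3.
Carrying that down a 2nd forward: F3 → Eb3.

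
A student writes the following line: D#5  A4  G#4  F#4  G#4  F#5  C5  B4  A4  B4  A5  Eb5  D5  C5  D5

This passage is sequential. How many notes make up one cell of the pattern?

5

There are 15 notes; a 5-note unit gives 3 cells:
D#5 A4 G#4 F#4 G#4 | F#5 C5 B4 A4 B4 | A5 Eb5 D5 C5 D5
Every group is a transposition up a 3rd of the one before; no shorter unit works.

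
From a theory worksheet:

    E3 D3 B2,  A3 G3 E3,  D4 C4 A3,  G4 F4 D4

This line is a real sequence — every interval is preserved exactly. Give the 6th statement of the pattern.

F5 Eb5 C5

With a 3-note motive the entries are E3, A3, D4, G4, each up a 4th from the previous.
Continuing the starts: C5 → F5.
Statement 6 starts on F5 and keeps the same exact contour: F5 Eb5 C5.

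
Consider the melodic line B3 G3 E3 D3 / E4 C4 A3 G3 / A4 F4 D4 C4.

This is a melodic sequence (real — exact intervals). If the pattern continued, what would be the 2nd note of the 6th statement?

The unit is 4 notes. Position-2 pitches of the 3 shown cells: G3, C4, F4.
Extending up a 4th: Bb4 → Eb5 → Ab5.

Ab5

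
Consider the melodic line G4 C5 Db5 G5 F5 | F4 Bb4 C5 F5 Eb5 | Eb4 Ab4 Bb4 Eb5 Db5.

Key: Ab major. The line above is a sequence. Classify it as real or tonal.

Every note is diatonic to Ab major.
Cell 1 has +1 semitones from note 2 to 3, but cell 2 has +2 — the interval quality changes while the contour stays the same, which is the hallmark of a tonal sequence.

tonal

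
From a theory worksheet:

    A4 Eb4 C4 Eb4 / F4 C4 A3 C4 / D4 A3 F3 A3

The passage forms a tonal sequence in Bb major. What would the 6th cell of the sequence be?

Unit = 4 notes; the statements start on A4, F4, D4, moving down a 3rd each time.
Continuing the starts: Bb3 → G3 → Eb3.
So cell 6 is Eb3 Bb2 G2 Bb2.

Eb3 Bb2 G2 Bb2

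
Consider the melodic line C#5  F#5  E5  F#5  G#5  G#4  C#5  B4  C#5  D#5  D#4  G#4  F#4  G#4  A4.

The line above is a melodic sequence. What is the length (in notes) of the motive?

There are 15 notes; a 5-note unit gives 3 cells:
C#5 F#5 E5 F#5 G#5 | G#4 C#5 B4 C#5 D#5 | D#4 G#4 F#4 G#4 A4
Every group is a transposition down a 4th of the one before; no shorter unit works.

5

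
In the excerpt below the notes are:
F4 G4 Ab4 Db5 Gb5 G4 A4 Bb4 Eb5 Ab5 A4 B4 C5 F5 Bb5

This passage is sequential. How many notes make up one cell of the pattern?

Try groups of 5 (3 cells in 15 notes):
F4 G4 Ab4 Db5 Gb5 | G4 A4 Bb4 Eb5 Ab5 | A4 B4 C5 F5 Bb5
Every group is a transposition up a 2nd of the one before; no shorter unit works.

5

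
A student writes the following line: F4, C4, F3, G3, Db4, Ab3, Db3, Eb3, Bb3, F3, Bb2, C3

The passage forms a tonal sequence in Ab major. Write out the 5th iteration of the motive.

Eb3 Bb2 Eb2 F2

Taking 4-note groups, the heads are F4, Db4, Bb3: the pattern moves down a 3rd.
Extending down a 3rd: G3 → Eb3.
So cell 5 is Eb3 Bb2 Eb2 F2.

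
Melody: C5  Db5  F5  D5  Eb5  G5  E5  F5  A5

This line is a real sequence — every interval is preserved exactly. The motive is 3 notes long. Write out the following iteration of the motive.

F#5 G5 B5

Unit = 3 notes; the statements start on C5, D5, E5, moving up a 2nd each time.
So cell 4 is F#5 G5 B5.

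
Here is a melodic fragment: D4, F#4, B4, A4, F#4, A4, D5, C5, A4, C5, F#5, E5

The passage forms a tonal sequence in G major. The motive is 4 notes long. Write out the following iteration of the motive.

C5 E5 A5 G5

Unit = 4 notes; the statements start on D4, F#4, A4, moving up a 3rd each time.
From C5 the diatonic shape gives C5 E5 A5 G5.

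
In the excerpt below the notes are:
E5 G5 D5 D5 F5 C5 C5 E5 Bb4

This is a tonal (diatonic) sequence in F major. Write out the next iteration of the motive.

The 3-note cells begin on E5, D5, C5 — each down a 2nd from the last.
So cell 4 is Bb4 D5 A4.

Bb4 D5 A4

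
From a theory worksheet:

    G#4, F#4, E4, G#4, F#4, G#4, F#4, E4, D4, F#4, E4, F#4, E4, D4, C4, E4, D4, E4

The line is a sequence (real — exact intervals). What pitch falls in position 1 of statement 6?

Grouping in 6s, the 1st note of each cell is G#4, F#4, E4.
Carrying that down a 2nd forward: D4 → C4 → Bb3.

Bb3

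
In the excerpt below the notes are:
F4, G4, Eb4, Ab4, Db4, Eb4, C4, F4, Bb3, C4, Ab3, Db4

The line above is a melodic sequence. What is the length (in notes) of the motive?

4

12 notes total. Splitting into 3 groups of 4:
F4 G4 Eb4 Ab4 | Db4 Eb4 C4 F4 | Bb3 C4 Ab3 Db4
Every group is a transposition down a 3rd of the one before; no shorter unit works.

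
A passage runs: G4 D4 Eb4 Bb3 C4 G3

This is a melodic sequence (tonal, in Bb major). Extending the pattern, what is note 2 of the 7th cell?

F2

The unit is 2 notes. Position-2 pitches of the 3 shown cells: D4, Bb3, G3.
Extending down a 3rd: Eb3 → C3 → A2 → F2.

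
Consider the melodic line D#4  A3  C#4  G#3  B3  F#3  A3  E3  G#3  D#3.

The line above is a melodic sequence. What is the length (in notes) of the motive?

10 notes total. Splitting into 5 groups of 2:
D#4 A3 | C#4 G#3 | B3 F#3 | A3 E3 | G#3 D#3
That's a consistent down a 2nd shift per cell, and no other grouping gives one.

2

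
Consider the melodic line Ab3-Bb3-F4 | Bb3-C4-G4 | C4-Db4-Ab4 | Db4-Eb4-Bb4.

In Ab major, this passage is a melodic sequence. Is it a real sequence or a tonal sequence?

Every note is diatonic to Ab major.
Cell 1 has +2 semitones from note 1 to 2, but cell 3 has +1 — the interval quality changes while the contour stays the same, which is the hallmark of a tonal sequence.

tonal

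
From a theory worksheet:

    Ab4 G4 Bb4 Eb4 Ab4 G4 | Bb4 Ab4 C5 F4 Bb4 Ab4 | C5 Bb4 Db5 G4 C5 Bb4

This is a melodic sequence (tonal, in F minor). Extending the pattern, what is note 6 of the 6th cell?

Grouping in 6s, the 6th note of each cell is G4, Ab4, Bb4.
Extending up a 2nd: C5 → Db5 → Eb5.

Eb5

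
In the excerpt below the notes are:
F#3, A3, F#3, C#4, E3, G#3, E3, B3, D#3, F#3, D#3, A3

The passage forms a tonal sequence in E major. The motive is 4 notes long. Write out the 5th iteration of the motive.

B2 D#3 B2 F#3

The 4-note cells begin on F#3, E3, D#3 — each down a 2nd from the last.
Extending down a 2nd: C#3 → B2.
So cell 5 is B2 D#3 B2 F#3.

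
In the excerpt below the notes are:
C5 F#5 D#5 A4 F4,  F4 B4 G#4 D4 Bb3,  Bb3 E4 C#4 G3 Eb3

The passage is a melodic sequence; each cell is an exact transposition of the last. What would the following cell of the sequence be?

Eb3 A3 F#3 C3 Ab2

With a 5-note motive the entries are C5, F4, Bb3, each down a 5th from the previous.
From Eb3 the exact shape gives Eb3 A3 F#3 C3 Ab2.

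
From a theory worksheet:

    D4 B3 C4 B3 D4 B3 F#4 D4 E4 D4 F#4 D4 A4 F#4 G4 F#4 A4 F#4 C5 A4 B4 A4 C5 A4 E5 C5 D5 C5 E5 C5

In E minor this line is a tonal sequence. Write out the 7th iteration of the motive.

B5 G5 A5 G5 B5 G5

The 6-note cells begin on D4, F#4, A4, C5, E5 — each up a 3rd from the last.
Continuing the starts: G5 → B5.
So cell 7 is B5 G5 A5 G5 B5 G5.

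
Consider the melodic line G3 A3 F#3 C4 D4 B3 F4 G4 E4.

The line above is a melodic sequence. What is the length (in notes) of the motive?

3

9 notes total. Splitting into 3 groups of 3:
G3 A3 F#3 | C4 D4 B3 | F4 G4 E4
Each cell is the previous one up a 4th — so the unit is 3 notes.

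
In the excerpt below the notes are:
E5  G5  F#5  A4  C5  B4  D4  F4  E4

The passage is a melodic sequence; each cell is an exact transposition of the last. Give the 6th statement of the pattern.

F2 Ab2 G2

The 3-note cells begin on E5, A4, D4 — each down a 5th from the last.
Extending down a 5th: G3 → C3 → F2.
So cell 6 is F2 Ab2 G2.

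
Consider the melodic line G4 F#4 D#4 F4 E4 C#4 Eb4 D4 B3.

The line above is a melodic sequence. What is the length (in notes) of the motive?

3

9 notes total. Splitting into 3 groups of 3:
G4 F#4 D#4 | F4 E4 C#4 | Eb4 D4 B3
That's a consistent down a 2nd shift per cell, and no other grouping gives one.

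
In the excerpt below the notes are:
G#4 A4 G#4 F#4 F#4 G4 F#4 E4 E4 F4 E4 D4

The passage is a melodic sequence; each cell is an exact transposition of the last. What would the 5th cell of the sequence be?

With a 4-note motive the entries are G#4, F#4, E4, each down a 2nd from the previous.
Extending down a 2nd: D4 → C4.
From C4 the exact shape gives C4 Db4 C4 Bb3.

C4 Db4 C4 Bb3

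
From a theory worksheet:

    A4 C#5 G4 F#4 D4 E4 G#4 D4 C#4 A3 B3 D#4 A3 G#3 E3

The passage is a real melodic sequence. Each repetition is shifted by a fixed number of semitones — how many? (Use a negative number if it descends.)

-5

Unit = 5 notes; the statements start on A4, E4, B3, moving down a 4th each time.
A4→E4 is 64 − 69 = -5 semitones.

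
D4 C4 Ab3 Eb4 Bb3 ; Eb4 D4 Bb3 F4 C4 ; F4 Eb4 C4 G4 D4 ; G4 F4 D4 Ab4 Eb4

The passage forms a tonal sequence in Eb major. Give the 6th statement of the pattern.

Bb4 Ab4 F4 C5 G4

The 5-note cells begin on D4, Eb4, F4, G4 — each up a 2nd from the last.
Carrying on: Ab4 → Bb4.
From Bb4 the diatonic shape gives Bb4 Ab4 F4 C5 G4.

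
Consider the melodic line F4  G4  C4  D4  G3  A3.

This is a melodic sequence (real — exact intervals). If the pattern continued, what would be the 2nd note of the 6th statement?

Grouping in 2s, the 2nd note of each cell is G4, D4, A3.
Extending down a 4th: E3 → B2 → F#2.

F#2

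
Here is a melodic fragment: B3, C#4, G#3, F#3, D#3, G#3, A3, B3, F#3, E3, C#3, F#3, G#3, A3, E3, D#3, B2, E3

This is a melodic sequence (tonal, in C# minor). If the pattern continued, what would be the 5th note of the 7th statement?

The unit is 6 notes. Position-5 pitches of the 3 shown cells: D#3, C#3, B2.
Extending down a 2nd: A2 → G#2 → F#2 → E2.

E2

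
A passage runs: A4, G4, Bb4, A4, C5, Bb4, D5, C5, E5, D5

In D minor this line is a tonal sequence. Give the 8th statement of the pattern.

With a 2-note motive the entries are A4, Bb4, C5, D5, E5, each up a 2nd from the previous.
Continuing the starts: F5 → G5 → A5.
So cell 8 is A5 G5.

A5 G5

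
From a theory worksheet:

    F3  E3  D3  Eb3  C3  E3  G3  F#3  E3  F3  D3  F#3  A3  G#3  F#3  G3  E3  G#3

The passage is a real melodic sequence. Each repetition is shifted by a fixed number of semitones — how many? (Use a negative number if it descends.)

2

With a 6-note motive the entries are F3, G3, A3, each up a 2nd from the previous.
F3 to G3 spans +2 semitones.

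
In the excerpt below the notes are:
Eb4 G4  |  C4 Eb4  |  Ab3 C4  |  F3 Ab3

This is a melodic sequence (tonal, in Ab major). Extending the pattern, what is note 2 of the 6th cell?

Db3

Grouping in 2s, the 2nd note of each cell is G4, Eb4, C4, Ab3.
Extending down a 3rd: F3 → Db3.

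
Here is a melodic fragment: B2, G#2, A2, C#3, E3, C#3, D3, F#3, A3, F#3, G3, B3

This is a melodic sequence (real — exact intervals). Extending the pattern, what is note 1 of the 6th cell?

The unit is 4 notes. Position-1 pitches of the 3 shown cells: B2, E3, A3.
Each moves up a 4th. Continuing: D4 → G4 → C5.

C5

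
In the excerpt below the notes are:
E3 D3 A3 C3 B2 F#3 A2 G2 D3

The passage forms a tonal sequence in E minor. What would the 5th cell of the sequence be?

D2 C2 G2

The 3-note cells begin on E3, C3, A2 — each down a 3rd from the last.
Extending down a 3rd: F#2 → D2.
So cell 5 is D2 C2 G2.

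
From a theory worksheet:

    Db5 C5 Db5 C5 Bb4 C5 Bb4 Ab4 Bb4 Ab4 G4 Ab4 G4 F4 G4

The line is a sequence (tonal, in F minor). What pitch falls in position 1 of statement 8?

Grouping in 3s, the 1st note of each cell is Db5, C5, Bb4, Ab4, G4.
Extending down a 2nd: F4 → Eb4 → Db4.

Db4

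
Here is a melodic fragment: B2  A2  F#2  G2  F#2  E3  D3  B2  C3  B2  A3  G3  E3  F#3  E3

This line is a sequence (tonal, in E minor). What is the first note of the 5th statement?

G4

With a 5-note motive the entries are B2, E3, A3, each up a 4th from the previous.
Extending the heads up a 4th: D4 → G4.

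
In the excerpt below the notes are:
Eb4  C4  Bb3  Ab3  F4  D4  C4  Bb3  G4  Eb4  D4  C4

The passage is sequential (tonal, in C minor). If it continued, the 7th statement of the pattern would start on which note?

Unit = 4 notes; the statements start on Eb4, F4, G4, moving up a 2nd each time.
Continuing: Ab4 → Bb4 → C5 → D5. Statement 7 starts on D5.

D5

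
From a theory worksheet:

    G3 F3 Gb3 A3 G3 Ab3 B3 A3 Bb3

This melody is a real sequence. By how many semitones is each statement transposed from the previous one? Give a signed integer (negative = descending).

Taking 3-note groups, the heads are G3, A3, B3: the pattern moves up a 2nd.
G3 to A3 spans +2 semitones.

2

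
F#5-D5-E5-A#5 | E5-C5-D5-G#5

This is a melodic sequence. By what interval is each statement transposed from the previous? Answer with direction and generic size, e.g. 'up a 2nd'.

Unit = 4 notes; the statements start on F#5, E5, moving down a 2nd each time.
F#5 to E5 is down a 2nd.

down a 2nd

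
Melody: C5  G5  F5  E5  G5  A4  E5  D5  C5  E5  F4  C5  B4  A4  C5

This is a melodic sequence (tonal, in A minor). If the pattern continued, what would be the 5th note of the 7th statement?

B3

With 5-note cells, note 5 of each statement runs G5, E5, C5.
Extending down a 3rd: A4 → F4 → D4 → B3.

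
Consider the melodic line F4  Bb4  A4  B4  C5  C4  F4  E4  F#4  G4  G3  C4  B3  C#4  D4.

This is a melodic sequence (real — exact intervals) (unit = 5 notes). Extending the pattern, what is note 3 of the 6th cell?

Grouping in 5s, the 3rd note of each cell is A4, E4, B3.
Extending down a 4th: F#3 → C#3 → G#2.

G#2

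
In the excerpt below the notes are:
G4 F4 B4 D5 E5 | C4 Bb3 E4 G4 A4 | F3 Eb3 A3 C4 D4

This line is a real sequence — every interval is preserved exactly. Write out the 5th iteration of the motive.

Eb2 Db2 G2 Bb2 C3

With a 5-note motive the entries are G4, C4, F3, each down a 5th from the previous.
Carrying on: Bb2 → Eb2.
Statement 5 starts on Eb2 and keeps the same exact contour: Eb2 Db2 G2 Bb2 C3.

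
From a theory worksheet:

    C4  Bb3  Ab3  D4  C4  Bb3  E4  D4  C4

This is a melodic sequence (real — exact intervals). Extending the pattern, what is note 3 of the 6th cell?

F#4

The unit is 3 notes. Position-3 pitches of the 3 shown cells: Ab3, Bb3, C4.
Each moves up a 2nd. Continuing: D4 → E4 → F#4.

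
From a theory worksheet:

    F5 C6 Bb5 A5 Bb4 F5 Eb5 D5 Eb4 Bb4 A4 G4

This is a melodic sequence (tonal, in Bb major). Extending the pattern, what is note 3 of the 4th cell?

The unit is 4 notes. Position-3 pitches of the 3 shown cells: Bb5, Eb5, A4.
From A4, down a 5th gives D4.

D4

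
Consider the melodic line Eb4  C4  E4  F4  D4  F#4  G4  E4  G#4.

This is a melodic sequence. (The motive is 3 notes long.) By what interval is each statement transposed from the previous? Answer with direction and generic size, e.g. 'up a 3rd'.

With a 3-note motive the entries are Eb4, F4, G4, each up a 2nd from the previous.
Eb4 to F4 is up a 2nd.

up a 2nd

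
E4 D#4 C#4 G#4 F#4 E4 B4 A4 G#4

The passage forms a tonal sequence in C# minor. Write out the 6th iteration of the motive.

A5 G#5 F#5

Taking 3-note groups, the heads are E4, G#4, B4: the pattern moves up a 3rd.
Extending up a 3rd: D#5 → F#5 → A5.
So cell 6 is A5 G#5 F#5.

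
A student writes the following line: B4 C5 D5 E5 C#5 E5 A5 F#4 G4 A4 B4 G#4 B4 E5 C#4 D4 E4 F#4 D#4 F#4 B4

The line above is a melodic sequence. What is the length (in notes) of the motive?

21 notes total. Splitting into 3 groups of 7:
B4 C5 D5 E5 C#5 E5 A5 | F#4 G4 A4 B4 G#4 B4 E5 | C#4 D4 E4 F#4 D#4 F#4 B4
Every group is a transposition down a 4th of the one before; no shorter unit works.

7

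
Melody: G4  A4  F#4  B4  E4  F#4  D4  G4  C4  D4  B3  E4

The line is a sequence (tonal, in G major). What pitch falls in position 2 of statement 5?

G3

With 4-note cells, note 2 of each statement runs A4, F#4, D4.
Each moves down a 3rd. Continuing: B3 → G3.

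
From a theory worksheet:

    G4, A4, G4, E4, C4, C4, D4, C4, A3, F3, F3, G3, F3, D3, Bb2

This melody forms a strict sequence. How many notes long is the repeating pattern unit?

Try groups of 5 (3 cells in 15 notes):
G4 A4 G4 E4 C4 | C4 D4 C4 A3 F3 | F3 G3 F3 D3 Bb2
Each cell is the previous one down a 5th — so the unit is 5 notes.

5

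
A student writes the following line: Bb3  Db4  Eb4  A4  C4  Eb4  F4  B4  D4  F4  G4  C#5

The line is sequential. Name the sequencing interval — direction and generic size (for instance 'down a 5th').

up a 2nd

The 4-note cells begin on Bb3, C4, D4 — each up a 2nd from the last.
Bb3 to C4 is up a 2nd.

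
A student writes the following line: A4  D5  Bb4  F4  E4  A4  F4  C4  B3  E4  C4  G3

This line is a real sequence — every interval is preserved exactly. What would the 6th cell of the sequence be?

The 4-note cells begin on A4, E4, B3 — each down a 4th from the last.
Continuing the starts: F#3 → C#3 → G#2.
From G#2 the exact shape gives G#2 C#3 A2 E2.

G#2 C#3 A2 E2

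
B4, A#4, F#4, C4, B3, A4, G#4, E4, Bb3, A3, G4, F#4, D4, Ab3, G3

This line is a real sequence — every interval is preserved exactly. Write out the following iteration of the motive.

F4 E4 C4 Gb3 F3

Taking 5-note groups, the heads are B4, A4, G4: the pattern moves down a 2nd.
So cell 4 is F4 E4 C4 Gb3 F3.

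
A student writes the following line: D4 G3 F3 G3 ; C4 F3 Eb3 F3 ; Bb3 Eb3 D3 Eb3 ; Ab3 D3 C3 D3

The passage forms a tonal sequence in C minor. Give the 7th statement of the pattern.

Eb3 Ab2 G2 Ab2

With a 4-note motive the entries are D4, C4, Bb3, Ab3, each down a 2nd from the previous.
Continuing the starts: G3 → F3 → Eb3.
Statement 7 starts on Eb3 and keeps the same diatonic contour: Eb3 Ab2 G2 Ab2.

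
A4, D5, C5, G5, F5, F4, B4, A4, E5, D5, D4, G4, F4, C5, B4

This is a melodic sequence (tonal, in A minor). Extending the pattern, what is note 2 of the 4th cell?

E4

Grouping in 5s, the 2nd note of each cell is D5, B4, G4.
One more down a 3rd gives E4.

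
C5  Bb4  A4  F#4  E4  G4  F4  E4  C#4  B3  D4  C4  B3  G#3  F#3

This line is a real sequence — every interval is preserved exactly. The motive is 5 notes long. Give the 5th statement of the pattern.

The 5-note cells begin on C5, G4, D4 — each down a 4th from the last.
Extending down a 4th: A3 → E3.
From E3 the exact shape gives E3 D3 C#3 A#2 G#2.

E3 D3 C#3 A#2 G#2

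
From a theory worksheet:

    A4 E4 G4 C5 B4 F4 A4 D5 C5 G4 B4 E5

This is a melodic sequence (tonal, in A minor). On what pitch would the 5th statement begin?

E5

Unit = 4 notes; the statements start on A4, B4, C5, moving up a 2nd each time.
Extending the heads up a 2nd: D5 → E5.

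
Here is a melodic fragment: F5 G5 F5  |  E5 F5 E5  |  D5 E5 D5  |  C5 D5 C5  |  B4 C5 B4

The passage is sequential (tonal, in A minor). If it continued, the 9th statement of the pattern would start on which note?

E4

With a 3-note motive the entries are F5, E5, D5, C5, B4, each down a 2nd from the previous.
Extending the heads down a 2nd: A4 → G4 → F4 → E4.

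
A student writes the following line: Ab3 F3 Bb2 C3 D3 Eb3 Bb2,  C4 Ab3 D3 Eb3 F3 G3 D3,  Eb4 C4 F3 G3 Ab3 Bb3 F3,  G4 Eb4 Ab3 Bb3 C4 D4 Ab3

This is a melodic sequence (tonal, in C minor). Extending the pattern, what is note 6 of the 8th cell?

Eb5

With 7-note cells, note 6 of each statement runs Eb3, G3, Bb3, D4.
Extending up a 3rd: F4 → Ab4 → C5 → Eb5.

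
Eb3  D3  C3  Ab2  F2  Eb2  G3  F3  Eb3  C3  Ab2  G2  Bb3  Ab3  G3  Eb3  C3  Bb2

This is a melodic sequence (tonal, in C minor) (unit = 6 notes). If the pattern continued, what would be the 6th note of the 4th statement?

The unit is 6 notes. Position-6 pitches of the 3 shown cells: Eb2, G2, Bb2.
Each moves up a 3rd; the next is D3.

D3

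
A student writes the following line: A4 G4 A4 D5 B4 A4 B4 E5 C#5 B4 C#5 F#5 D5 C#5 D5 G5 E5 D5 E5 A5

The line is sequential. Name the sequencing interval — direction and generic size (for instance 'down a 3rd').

up a 2nd

With a 4-note motive the entries are A4, B4, C#5, D5, E5, each up a 2nd from the previous.
A4 to B4 is up a 2nd.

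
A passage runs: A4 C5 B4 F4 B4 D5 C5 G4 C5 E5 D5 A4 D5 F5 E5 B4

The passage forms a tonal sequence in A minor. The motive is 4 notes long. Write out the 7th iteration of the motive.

With a 4-note motive the entries are A4, B4, C5, D5, each up a 2nd from the previous.
Extending up a 2nd: E5 → F5 → G5.
So cell 7 is G5 B5 A5 E5.

G5 B5 A5 E5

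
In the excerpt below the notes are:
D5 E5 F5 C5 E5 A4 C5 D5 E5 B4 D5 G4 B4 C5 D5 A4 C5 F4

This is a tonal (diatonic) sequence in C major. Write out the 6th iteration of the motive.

F4 G4 A4 E4 G4 C4

With a 6-note motive the entries are D5, C5, B4, each down a 2nd from the previous.
Continuing the starts: A4 → G4 → F4.
So cell 6 is F4 G4 A4 E4 G4 C4.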